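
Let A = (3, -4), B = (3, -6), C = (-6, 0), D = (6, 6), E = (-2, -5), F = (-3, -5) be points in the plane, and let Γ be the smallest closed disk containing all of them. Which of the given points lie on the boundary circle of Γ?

The minimum enclosing circle is determined by three boundary points: C, D, F.
Their circumcentre is (14/13, 11/13) with r² = 8585/169.
The farthest remaining point B is at distance² 8546/169 ≤ 8585/169.
The points at distance exactly r from the centre are C, D, F — 3 points.

C, D, F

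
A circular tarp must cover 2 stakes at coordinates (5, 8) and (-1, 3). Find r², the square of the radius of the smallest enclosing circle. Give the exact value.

The smallest circle enclosing two points has them as diameter endpoints.
Centre = midpoint = (2, 5.5); r² = |(5, 8)−(-1, 3)|²/4 = 61/4 = 15.25.

15.25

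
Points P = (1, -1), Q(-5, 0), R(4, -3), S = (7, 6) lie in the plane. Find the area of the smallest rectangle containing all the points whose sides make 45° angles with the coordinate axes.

In coordinates u = x + y, v = x − y the rectangle is axis-aligned; the map (x,y)→(u,v) scales areas by 2.
u-values: 0, -5, 1, 13; range = 13 − (-5) = 18.
v-values: 2, -5, 7, 1; range = 7 − (-5) = 12.
Area = (18 × 12) / 2 = 108.

108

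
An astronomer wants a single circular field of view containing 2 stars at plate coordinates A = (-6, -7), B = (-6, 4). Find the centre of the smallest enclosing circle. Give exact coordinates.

The smallest circle enclosing two points has them as diameter endpoints.
Centre = midpoint = (-6, -1.5); r² = |AB|²/4 = 121/4 = 30.25.
Centre = (-6, -1.5).

(-6, -1.5)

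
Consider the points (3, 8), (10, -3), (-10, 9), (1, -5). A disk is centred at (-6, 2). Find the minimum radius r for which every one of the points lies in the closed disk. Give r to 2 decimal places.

16.76

The required radius is the distance from (-6, 2) to the farthest point.
Squared distances: 117, 281, 65, 98.
Maximum is 281, attained at (10, -3).
r = √281 ≈ 16.76.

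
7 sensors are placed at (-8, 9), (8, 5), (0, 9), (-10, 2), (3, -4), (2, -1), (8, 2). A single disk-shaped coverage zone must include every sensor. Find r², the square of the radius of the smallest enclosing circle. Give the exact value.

By Welzl's lemma the MEC is supported by two points (diametrically opposite) or three points (on a circumcircle).
The farthest pair is (8, 5)–(-10, 2) with squared distance 333. The circle on this segment as diameter has centre (-1, 3.5) and r² = 333/4 = 83.25.
Check (-8, 9): distance² to centre = 79.25 ≤ 83.25, so it lies inside.
All remaining points lie in this disk, and no smaller disk contains both endpoints, so this is the minimum enclosing circle.

83.25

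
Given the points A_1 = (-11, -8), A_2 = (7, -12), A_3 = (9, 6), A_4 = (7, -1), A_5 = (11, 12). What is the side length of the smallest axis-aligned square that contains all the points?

24

The bounding box has width 22 and height 24.
An axis-aligned square enclosing the set must have side ≥ max(width, height).
So the minimum side is max(22, 24) = 24.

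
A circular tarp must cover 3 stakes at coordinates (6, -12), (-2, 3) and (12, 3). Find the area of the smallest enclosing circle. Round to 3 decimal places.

263.297

Call the three points A, B, C in the order given.
Side lengths²: AB² = 289, AC² = 261, BC² = 196.
Since AB² = 289 < 261 + 196 = 457, the triangle is acute, so the smallest enclosing circle is the circumcircle.
Circumcentre = (5, -2.9), r² = 83.81.
Area = π·r² = π·83.81 ≈ 263.297.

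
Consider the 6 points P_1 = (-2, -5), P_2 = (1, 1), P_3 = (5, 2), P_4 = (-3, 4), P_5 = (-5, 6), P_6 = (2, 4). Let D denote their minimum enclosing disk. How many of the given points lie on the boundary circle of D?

3

The minimum enclosing circle is determined by three boundary points: P_1, P_3, P_5.
Their circumcentre is (-8/7, 8/7) with r² = 1885/49.
The farthest remaining point P_6 is at distance² 884/49 ≤ 1885/49.
The points at distance exactly r from the centre are P_1, P_3, P_5 — 3 points.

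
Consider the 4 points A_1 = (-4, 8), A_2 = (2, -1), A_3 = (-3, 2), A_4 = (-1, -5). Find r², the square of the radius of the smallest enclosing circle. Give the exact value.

The minimum enclosing circle of a finite set is fixed by two of the points (as a diameter) or three (as a circumcircle).
The farthest pair is A_1–A_4 with squared distance 178. The circle on this segment as diameter has centre (-2.5, 1.5) and r² = 178/4 = 44.5.
Check A_2: distance² to centre = 26.5 ≤ 44.5, so it lies inside.
All remaining points lie in this disk, and no smaller disk contains both endpoints, so this is the minimum enclosing circle.

44.5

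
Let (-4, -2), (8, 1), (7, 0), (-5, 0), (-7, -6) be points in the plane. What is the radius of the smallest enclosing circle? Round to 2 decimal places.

8.28

A smallest enclosing disk is always determined by at most three of the input points on its boundary.
The farthest pair is (8, 1)–(-7, -6) with squared distance 274. The circle on this segment as diameter has centre (0.5, -2.5) and r² = 274/4 = 68.5.
Check (-4, -2): distance² to centre = 20.5 ≤ 68.5, so it lies inside.
All remaining points lie in this disk, and no smaller disk contains both endpoints, so this is the minimum enclosing circle.
r = √(68.5) ≈ 8.28.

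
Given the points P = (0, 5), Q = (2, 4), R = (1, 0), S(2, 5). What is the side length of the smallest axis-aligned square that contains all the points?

5

The bounding box has width 2 and height 5.
An axis-aligned square enclosing the set must have side ≥ max(width, height).
So the minimum side is max(2, 5) = 5.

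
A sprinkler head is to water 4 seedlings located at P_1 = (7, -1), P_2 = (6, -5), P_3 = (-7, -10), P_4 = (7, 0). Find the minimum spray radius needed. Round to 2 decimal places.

The farthest pair is P_3–P_4 with squared distance 296. The circle on this segment as diameter has centre (0, -5) and r² = 296/4 = 74.
Check P_1: distance² to centre = 65 ≤ 74, so it lies inside.
All remaining points lie in this disk, and no smaller disk contains both endpoints, so this is the minimum enclosing circle.
r = √74 ≈ 8.60.

8.60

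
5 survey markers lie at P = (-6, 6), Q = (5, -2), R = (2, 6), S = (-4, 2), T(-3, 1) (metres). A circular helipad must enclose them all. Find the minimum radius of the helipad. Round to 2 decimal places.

6.80

The farthest pair is P–Q with squared distance 185. The circle on this segment as diameter has centre (-0.5, 2) and r² = 185/4 = 46.25.
Check R: distance² to centre = 22.25 ≤ 46.25, so it lies inside.
All remaining points lie in this disk, and no smaller disk contains both endpoints, so this is the minimum enclosing circle.
r = √(46.25) ≈ 6.80.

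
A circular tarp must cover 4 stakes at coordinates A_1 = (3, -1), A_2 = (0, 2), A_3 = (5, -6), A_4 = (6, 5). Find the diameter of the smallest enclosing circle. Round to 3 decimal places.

By Welzl's lemma the MEC is supported by two points (diametrically opposite) or three points (on a circumcircle).
The minimum enclosing circle is determined by three boundary points: A_2, A_3, A_4.
Their circumcentre is (209/42, -19/42) with r² = 27145/882.
The farthest remaining point A_1 is at distance² 3709/882 ≤ 27145/882.
Diameter = 2r = 2√(27145/882) ≈ 11.095.

11.095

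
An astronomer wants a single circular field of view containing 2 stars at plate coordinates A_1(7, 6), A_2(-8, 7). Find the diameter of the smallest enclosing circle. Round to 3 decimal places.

The smallest circle enclosing two points has them as diameter endpoints.
Centre = midpoint = (-0.5, 6.5); r² = |A_1A_2|²/4 = 226/4 = 56.5.
Diameter = 2r = 2√(56.5) ≈ 15.033.

15.033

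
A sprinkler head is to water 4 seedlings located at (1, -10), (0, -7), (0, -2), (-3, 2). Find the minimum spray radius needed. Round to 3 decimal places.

6.325

By Welzl's lemma the MEC is supported by two points (diametrically opposite) or three points (on a circumcircle).
The farthest pair is (1, -10)–(-3, 2) with squared distance 160. The circle on this segment as diameter has centre (-1, -4) and r² = 160/4 = 40.
Check (0, -7): distance² to centre = 10 ≤ 40, so it lies inside.
All remaining points lie in this disk, and no smaller disk contains both endpoints, so this is the minimum enclosing circle.
r = √40 ≈ 6.325.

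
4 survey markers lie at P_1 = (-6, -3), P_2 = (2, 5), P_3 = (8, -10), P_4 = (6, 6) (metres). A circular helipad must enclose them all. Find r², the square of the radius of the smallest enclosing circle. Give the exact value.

A smallest enclosing disk is always determined by at most three of the input points on its boundary.
The minimum enclosing circle is determined by three boundary points: P_1, P_3, P_4.
Their circumcentre is (3, -2.5) with r² = 81.25.
The farthest remaining point P_2 is at distance² 57.25 ≤ 81.25.

81.25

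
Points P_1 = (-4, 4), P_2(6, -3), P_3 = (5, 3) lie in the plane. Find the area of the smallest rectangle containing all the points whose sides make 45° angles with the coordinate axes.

68

In coordinates u = x + y, v = x − y the rectangle is axis-aligned; the map (x,y)→(u,v) scales areas by 2.
u-values: 0, 3, 8; range = 8 − 0 = 8.
v-values: -8, 9, 2; range = 9 − (-8) = 17.
Area = (8 × 17) / 2 = 68.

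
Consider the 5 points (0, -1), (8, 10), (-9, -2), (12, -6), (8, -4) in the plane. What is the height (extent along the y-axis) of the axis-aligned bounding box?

max y = 10, min y = -6, so height = 16.

16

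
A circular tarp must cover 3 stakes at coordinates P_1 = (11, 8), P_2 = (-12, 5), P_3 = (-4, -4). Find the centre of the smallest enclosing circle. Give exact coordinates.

Side lengths²: P_1P_2² = 538, P_1P_3² = 369, P_2P_3² = 145.
Since P_1P_2² = 538 ≥ 369 + 145 = 514, the angle opposite P_1P_2 is not acute, so the smallest enclosing circle has P_1P_2 as diameter.
Centre = midpoint of P_1P_2 = (-0.5, 6.5), r² = 538/4 = 134.5.
Centre = (-0.5, 6.5).

(-0.5, 6.5)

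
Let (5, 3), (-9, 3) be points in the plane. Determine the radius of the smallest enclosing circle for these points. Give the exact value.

7

The smallest circle enclosing two points has them as diameter endpoints.
Centre = midpoint = (-2, 3); r² = |(5, 3)−(-9, 3)|²/4 = 196/4 = 49.
r = √49 = 7.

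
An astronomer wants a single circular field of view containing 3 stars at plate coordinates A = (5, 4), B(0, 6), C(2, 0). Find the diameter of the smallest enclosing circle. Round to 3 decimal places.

Side lengths²: AB² = 29, AC² = 25, BC² = 40.
Since BC² = 40 < 29 + 25 = 54, the triangle is acute, so the smallest enclosing circle is the circumcircle.
Circumcentre = (47/26, 85/26), r² = 3625/338.
Diameter = 2r = 2√(3625/338) ≈ 6.550.

6.550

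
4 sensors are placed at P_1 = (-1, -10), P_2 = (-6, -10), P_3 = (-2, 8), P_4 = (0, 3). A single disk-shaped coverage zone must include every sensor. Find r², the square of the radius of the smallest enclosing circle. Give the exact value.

By Welzl's lemma the MEC is supported by two points (diametrically opposite) or three points (on a circumcircle).
The minimum enclosing circle is determined by three boundary points: P_1, P_2, P_3.
Their circumcentre is (-3.5, -10/9) with r² = 27625/324.
The farthest remaining point P_4 is at distance² 9445/324 ≤ 27625/324.

27625/324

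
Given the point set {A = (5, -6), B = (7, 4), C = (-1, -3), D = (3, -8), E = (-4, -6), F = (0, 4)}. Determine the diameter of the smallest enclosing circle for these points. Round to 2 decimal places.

By Welzl's lemma the MEC is supported by two points (diametrically opposite) or three points (on a circumcircle).
The farthest pair is B–E with squared distance 221. The circle on this segment as diameter has centre (1.5, -1) and r² = 221/4 = 55.25.
Check A: distance² to centre = 37.25 ≤ 55.25, so it lies inside.
All remaining points lie in this disk, and no smaller disk contains both endpoints, so this is the minimum enclosing circle.
Diameter = 2r = 2√(55.25) ≈ 14.87.

14.87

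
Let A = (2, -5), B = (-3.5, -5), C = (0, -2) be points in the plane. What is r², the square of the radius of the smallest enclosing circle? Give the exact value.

1105/144

Side lengths²: AB² = 30.25, AC² = 13, BC² = 21.25.
Since AB² = 30.25 < 21.25 + 13 = 34.25, the triangle is acute, so the smallest enclosing circle is the circumcircle.
Circumcentre = (-0.75, -14/3), r² = 1105/144.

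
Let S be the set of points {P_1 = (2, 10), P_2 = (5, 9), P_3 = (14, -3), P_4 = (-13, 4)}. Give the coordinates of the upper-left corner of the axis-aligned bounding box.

x-range [-13, 14], y-range [-3, 10].
The upper-left corner is (-13, 10).

(-13, 10)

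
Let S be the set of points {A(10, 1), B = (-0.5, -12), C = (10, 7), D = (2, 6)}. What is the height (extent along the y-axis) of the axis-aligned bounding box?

max y = 7, min y = -12, so height = 19.

19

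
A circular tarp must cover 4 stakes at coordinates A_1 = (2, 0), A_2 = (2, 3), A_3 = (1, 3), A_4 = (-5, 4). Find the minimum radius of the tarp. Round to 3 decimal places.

4.031

A smallest enclosing disk is always determined by at most three of the input points on its boundary.
The farthest pair is A_1–A_4 with squared distance 65. The circle on this segment as diameter has centre (-1.5, 2) and r² = 65/4 = 16.25.
Check A_2: distance² to centre = 13.25 ≤ 16.25, so it lies inside.
All remaining points lie in this disk, and no smaller disk contains both endpoints, so this is the minimum enclosing circle.
r = √(16.25) ≈ 4.031.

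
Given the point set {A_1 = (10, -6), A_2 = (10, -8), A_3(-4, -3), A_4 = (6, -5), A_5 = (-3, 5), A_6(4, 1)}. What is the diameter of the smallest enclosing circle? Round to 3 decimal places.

18.385

A smallest enclosing disk is always determined by at most three of the input points on its boundary.
The farthest pair is A_2–A_5 with squared distance 338. The circle on this segment as diameter has centre (3.5, -1.5) and r² = 338/4 = 84.5.
Check A_1: distance² to centre = 62.5 ≤ 84.5, so it lies inside.
All remaining points lie in this disk, and no smaller disk contains both endpoints, so this is the minimum enclosing circle.
Diameter = 2r = 2√(84.5) ≈ 18.385.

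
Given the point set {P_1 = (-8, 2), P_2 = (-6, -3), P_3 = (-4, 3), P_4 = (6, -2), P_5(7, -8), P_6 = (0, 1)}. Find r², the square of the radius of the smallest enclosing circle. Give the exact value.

The minimum enclosing circle of a finite set is fixed by two of the points (as a diameter) or three (as a circumcircle).
The farthest pair is P_1–P_5 with squared distance 325. The circle on this segment as diameter has centre (-0.5, -3) and r² = 325/4 = 81.25.
Check P_2: distance² to centre = 30.25 ≤ 81.25, so it lies inside.
All remaining points lie in this disk, and no smaller disk contains both endpoints, so this is the minimum enclosing circle.

81.25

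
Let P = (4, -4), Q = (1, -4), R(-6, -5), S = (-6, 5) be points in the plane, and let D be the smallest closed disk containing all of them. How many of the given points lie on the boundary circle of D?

3

By Welzl's lemma the MEC is supported by two points (diametrically opposite) or three points (on a circumcircle).
The minimum enclosing circle is determined by three boundary points: P, R, S.
Their circumcentre is (-1.45, 0) with r² = 45.7025.
The farthest remaining point Q is at distance² 22.0025 ≤ 45.7025.
The points at distance exactly r from the centre are P, R, S — 3 points.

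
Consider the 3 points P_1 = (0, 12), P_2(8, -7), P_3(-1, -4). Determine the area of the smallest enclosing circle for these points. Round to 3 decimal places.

Side lengths²: P_1P_2² = 425, P_1P_3² = 257, P_2P_3² = 90.
Since P_1P_2² = 425 ≥ 257 + 90 = 347, the angle opposite P_1P_2 is not acute, so the smallest enclosing circle has P_1P_2 as diameter.
Centre = midpoint of P_1P_2 = (4, 2.5), r² = 425/4 = 106.25.
Area = π·r² = π·106.25 ≈ 333.794.

333.794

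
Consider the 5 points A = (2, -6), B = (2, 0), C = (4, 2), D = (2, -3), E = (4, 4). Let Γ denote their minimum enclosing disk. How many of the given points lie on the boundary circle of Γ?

By Welzl's lemma the MEC is supported by two points (diametrically opposite) or three points (on a circumcircle).
The farthest pair is A–E with squared distance 104. The circle on this segment as diameter has centre (3, -1) and r² = 104/4 = 26.
Check B: distance² to centre = 2 ≤ 26, so it lies inside.
All remaining points lie in this disk, and no smaller disk contains both endpoints, so this is the minimum enclosing circle.
The points at distance exactly r from the centre are A, E — 2 points.

2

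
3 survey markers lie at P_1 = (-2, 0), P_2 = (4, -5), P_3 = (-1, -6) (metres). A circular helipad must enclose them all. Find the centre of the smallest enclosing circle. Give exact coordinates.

Side lengths²: P_1P_2² = 61, P_1P_3² = 37, P_2P_3² = 26.
Since P_1P_2² = 61 < 37 + 26 = 63, the triangle is acute, so the smallest enclosing circle is the circumcircle.
Circumcentre = (57/62, -161/62), r² = 29341/1922.
Centre = (57/62, -161/62).

(57/62, -161/62)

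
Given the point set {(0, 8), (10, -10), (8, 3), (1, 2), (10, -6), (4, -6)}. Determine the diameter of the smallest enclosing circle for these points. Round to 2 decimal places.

20.59

A smallest enclosing disk is always determined by at most three of the input points on its boundary.
The farthest pair is (0, 8)–(10, -10) with squared distance 424. The circle on this segment as diameter has centre (5, -1) and r² = 424/4 = 106.
Check (8, 3): distance² to centre = 25 ≤ 106, so it lies inside.
All remaining points lie in this disk, and no smaller disk contains both endpoints, so this is the minimum enclosing circle.
Diameter = 2r = 2√106 ≈ 20.59.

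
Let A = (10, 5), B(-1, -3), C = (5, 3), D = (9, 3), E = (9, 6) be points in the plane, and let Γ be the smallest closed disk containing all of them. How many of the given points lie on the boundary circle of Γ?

2

A smallest enclosing disk is always determined by at most three of the input points on its boundary.
The farthest pair is A–B with squared distance 185. The circle on this segment as diameter has centre (4.5, 1) and r² = 185/4 = 46.25.
Check C: distance² to centre = 4.25 ≤ 46.25, so it lies inside.
All remaining points lie in this disk, and no smaller disk contains both endpoints, so this is the minimum enclosing circle.
The points at distance exactly r from the centre are A, B — 2 points.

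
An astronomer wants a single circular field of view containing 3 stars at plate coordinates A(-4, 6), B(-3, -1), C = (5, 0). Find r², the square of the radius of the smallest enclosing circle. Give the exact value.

29.25

Side lengths²: AB² = 50, AC² = 117, BC² = 65.
Since AC² = 117 ≥ 65 + 50 = 115, the angle opposite AC is not acute, so the smallest enclosing circle has AC as diameter.
Centre = midpoint of AC = (0.5, 3), r² = 117/4 = 29.25.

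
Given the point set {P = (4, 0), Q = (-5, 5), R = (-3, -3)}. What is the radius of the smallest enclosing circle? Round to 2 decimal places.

Side lengths²: PQ² = 106, PR² = 58, QR² = 68.
Since PQ² = 106 < 68 + 58 = 126, the triangle is acute, so the smallest enclosing circle is the circumcircle.
Circumcentre = (-28/31, 55/31), r² = 26129/961.
r = √(26129/961) ≈ 5.21.

5.21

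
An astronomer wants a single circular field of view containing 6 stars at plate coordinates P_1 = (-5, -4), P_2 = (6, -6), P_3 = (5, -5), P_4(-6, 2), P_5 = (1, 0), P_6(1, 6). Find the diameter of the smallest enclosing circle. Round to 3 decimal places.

14.534

A smallest enclosing disk is always determined by at most three of the input points on its boundary.
The minimum enclosing circle is determined by three boundary points: P_2, P_4, P_6.
Their circumcentre is (0.5, -1.25) with r² = 52.8125.
The farthest remaining point P_1 is at distance² 37.8125 ≤ 52.8125.
Diameter = 2r = 2√(52.8125) ≈ 14.534.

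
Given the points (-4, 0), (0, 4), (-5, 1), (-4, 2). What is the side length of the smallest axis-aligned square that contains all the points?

The bounding box has width 5 and height 4.
An axis-aligned square enclosing the set must have side ≥ max(width, height).
So the minimum side is max(5, 4) = 5.

5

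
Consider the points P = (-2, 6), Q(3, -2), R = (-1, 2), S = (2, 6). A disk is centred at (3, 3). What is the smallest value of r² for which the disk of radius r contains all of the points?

34

The required radius is the distance from (3, 3) to the farthest point.
Squared distances: 34, 25, 17, 10.
Maximum is 34, attained at P.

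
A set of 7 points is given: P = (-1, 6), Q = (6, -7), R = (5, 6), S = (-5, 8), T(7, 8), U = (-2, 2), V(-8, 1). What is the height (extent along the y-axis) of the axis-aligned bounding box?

15

max y = 8, min y = -7, so height = 15.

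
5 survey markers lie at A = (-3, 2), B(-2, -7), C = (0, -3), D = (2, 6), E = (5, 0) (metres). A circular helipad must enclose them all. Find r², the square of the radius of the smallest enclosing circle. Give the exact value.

The farthest pair is B–D with squared distance 185. The circle on this segment as diameter has centre (0, -0.5) and r² = 185/4 = 46.25.
Check A: distance² to centre = 15.25 ≤ 46.25, so it lies inside.
All remaining points lie in this disk, and no smaller disk contains both endpoints, so this is the minimum enclosing circle.

46.25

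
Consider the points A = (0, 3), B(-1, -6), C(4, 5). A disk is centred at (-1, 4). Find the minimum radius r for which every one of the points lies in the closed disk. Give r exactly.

The required radius is the distance from (-1, 4) to the farthest point.
Squared distances: 2, 100, 26.
Maximum is 100, attained at B.
r = √100 = 10.

10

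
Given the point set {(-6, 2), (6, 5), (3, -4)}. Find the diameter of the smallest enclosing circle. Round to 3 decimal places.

12.821

Call the three points A, B, C in the order given.
Side lengths²: AB² = 153, AC² = 117, BC² = 90.
Since AB² = 153 < 117 + 90 = 207, the triangle is acute, so the smallest enclosing circle is the circumcircle.
Circumcentre = (9/22, 41/22), r² = 9945/242.
Diameter = 2r = 2√(9945/242) ≈ 12.821.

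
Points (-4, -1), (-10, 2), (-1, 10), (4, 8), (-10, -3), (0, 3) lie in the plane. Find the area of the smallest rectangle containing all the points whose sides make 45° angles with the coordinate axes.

112.5

In coordinates u = x + y, v = x − y the rectangle is axis-aligned; the map (x,y)→(u,v) scales areas by 2.
u-values: -5, -8, 9, 12, -13, 3; range = 12 − (-13) = 25.
v-values: -3, -12, -11, -4, -7, -3; range = -3 − (-12) = 9.
Area = (25 × 9) / 2 = 112.5.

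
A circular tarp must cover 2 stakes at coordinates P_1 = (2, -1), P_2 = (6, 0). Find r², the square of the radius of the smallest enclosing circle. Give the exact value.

The smallest circle enclosing two points has them as diameter endpoints.
Centre = midpoint = (4, -0.5); r² = |P_1P_2|²/4 = 17/4 = 4.25.

4.25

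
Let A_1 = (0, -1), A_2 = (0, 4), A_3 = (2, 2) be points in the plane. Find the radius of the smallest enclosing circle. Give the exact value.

Side lengths²: A_1A_2² = 25, A_1A_3² = 13, A_2A_3² = 8.
Since A_1A_2² = 25 ≥ 13 + 8 = 21, the angle opposite A_1A_2 is not acute, so the smallest enclosing circle has A_1A_2 as diameter.
Centre = midpoint of A_1A_2 = (0, 1.5), r² = 25/4 = 6.25.
r = √(6.25) = 2.5.

2.5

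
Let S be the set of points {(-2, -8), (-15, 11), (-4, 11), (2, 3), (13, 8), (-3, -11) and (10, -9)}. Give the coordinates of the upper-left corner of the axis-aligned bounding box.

(-15, 11)

x-range [-15, 13], y-range [-11, 11].
The upper-left corner is (-15, 11).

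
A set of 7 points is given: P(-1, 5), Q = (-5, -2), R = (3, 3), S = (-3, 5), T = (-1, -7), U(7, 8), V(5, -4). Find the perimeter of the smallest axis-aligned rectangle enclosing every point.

54

Width = max x − min x = 7 − (-5) = 12.
Height = max y − min y = 8 − (-7) = 15.
Perimeter = 2(12 + 15) = 54.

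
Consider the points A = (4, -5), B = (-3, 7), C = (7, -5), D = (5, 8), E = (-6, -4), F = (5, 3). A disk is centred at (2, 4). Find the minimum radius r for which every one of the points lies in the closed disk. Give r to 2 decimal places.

The required radius is the distance from (2, 4) to the farthest point.
Squared distances: 85, 34, 106, 25, 128, 10.
Maximum is 128, attained at E.
r = √128 ≈ 11.31.

11.31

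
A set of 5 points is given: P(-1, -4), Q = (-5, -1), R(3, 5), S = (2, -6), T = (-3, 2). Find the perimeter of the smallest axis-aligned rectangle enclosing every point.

Width = max x − min x = 3 − (-5) = 8.
Height = max y − min y = 5 − (-6) = 11.
Perimeter = 2(8 + 11) = 38.

38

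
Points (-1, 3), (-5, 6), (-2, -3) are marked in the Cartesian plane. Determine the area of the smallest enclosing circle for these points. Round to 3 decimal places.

70.686

Call the three points A, B, C in the order given.
Side lengths²: AB² = 25, AC² = 37, BC² = 90.
Since BC² = 90 ≥ 37 + 25 = 62, the angle opposite BC is not acute, so the smallest enclosing circle has BC as diameter.
Centre = midpoint of BC = (-3.5, 1.5), r² = 90/4 = 22.5.
Area = π·r² = π·22.5 ≈ 70.686.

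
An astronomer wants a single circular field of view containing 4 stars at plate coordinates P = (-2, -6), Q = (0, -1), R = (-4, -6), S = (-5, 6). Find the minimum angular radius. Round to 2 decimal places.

6.18

The minimum enclosing circle of a finite set is fixed by two of the points (as a diameter) or three (as a circumcircle).
The farthest pair is P–S with squared distance 153. The circle on this segment as diameter has centre (-3.5, 0) and r² = 153/4 = 38.25.
Check Q: distance² to centre = 13.25 ≤ 38.25, so it lies inside.
All remaining points lie in this disk, and no smaller disk contains both endpoints, so this is the minimum enclosing circle.
r = √(38.25) ≈ 6.18.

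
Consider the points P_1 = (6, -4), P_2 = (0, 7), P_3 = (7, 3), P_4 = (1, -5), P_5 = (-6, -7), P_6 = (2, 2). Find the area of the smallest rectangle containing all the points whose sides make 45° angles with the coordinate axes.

In coordinates u = x + y, v = x − y the rectangle is axis-aligned; the map (x,y)→(u,v) scales areas by 2.
u-values: 2, 7, 10, -4, -13, 4; range = 10 − (-13) = 23.
v-values: 10, -7, 4, 6, 1, 0; range = 10 − (-7) = 17.
Area = (23 × 17) / 2 = 195.5.

195.5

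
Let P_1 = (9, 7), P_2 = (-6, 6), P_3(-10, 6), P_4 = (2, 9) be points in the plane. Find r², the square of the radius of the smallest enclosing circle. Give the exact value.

The minimum enclosing circle of a finite set is fixed by two of the points (as a diameter) or three (as a circumcircle).
The farthest pair is P_1–P_3 with squared distance 362. The circle on this segment as diameter has centre (-0.5, 6.5) and r² = 362/4 = 90.5.
Check P_2: distance² to centre = 30.5 ≤ 90.5, so it lies inside.
All remaining points lie in this disk, and no smaller disk contains both endpoints, so this is the minimum enclosing circle.

90.5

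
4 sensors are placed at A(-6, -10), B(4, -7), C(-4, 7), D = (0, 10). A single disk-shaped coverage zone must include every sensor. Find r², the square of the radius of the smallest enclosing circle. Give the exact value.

109

A smallest enclosing disk is always determined by at most three of the input points on its boundary.
The farthest pair is A–D with squared distance 436. The circle on this segment as diameter has centre (-3, 0) and r² = 436/4 = 109.
Check B: distance² to centre = 98 ≤ 109, so it lies inside.
All remaining points lie in this disk, and no smaller disk contains both endpoints, so this is the minimum enclosing circle.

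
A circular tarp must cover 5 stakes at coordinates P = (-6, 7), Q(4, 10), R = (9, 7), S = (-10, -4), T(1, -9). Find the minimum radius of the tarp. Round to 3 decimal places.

The minimum enclosing circle of a finite set is fixed by two of the points (as a diameter) or three (as a circumcircle).
The farthest pair is R–S with squared distance 482. The circle on this segment as diameter has centre (-0.5, 1.5) and r² = 482/4 = 120.5.
Check P: distance² to centre = 60.5 ≤ 120.5, so it lies inside.
All remaining points lie in this disk, and no smaller disk contains both endpoints, so this is the minimum enclosing circle.
r = √(120.5) ≈ 10.977.

10.977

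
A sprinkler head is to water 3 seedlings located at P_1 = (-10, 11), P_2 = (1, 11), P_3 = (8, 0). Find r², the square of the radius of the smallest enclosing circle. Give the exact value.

Side lengths²: P_1P_2² = 121, P_1P_3² = 445, P_2P_3² = 170.
Since P_1P_3² = 445 ≥ 170 + 121 = 291, the angle opposite P_1P_3 is not acute, so the smallest enclosing circle has P_1P_3 as diameter.
Centre = midpoint of P_1P_3 = (-1, 5.5), r² = 445/4 = 111.25.

111.25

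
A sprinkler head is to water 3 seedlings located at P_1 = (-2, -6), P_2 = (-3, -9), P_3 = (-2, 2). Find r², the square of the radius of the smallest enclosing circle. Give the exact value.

30.5

Side lengths²: P_1P_2² = 10, P_1P_3² = 64, P_2P_3² = 122.
Since P_2P_3² = 122 ≥ 64 + 10 = 74, the angle opposite P_2P_3 is not acute, so the smallest enclosing circle has P_2P_3 as diameter.
Centre = midpoint of P_2P_3 = (-2.5, -3.5), r² = 122/4 = 30.5.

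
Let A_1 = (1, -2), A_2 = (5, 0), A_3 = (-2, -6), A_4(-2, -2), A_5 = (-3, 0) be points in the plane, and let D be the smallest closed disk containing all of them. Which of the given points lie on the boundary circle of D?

A_2, A_3, A_5

A smallest enclosing disk is always determined by at most three of the input points on its boundary.
The minimum enclosing circle is determined by three boundary points: A_2, A_3, A_5.
Their circumcentre is (1, -29/12) with r² = 3145/144.
The farthest remaining point A_4 is at distance² 1321/144 ≤ 3145/144.
The points at distance exactly r from the centre are A_2, A_3, A_5 — 3 points.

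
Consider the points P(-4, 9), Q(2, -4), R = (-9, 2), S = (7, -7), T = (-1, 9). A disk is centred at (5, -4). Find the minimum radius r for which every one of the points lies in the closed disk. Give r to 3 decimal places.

15.811

The required radius is the distance from (5, -4) to the farthest point.
Squared distances: 250, 9, 232, 13, 205.
Maximum is 250, attained at P.
r = √250 ≈ 15.811.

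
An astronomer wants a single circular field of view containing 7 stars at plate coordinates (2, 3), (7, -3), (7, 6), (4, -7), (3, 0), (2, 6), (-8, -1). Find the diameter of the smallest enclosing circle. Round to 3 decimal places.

A smallest enclosing disk is always determined by at most three of the input points on its boundary.
The minimum enclosing circle is determined by three boundary points: (7, 6), (4, -7), (-8, -1).
Their circumcentre is (10/29, 20/29) with r² = 60965/841.
The farthest remaining point (7, -3) is at distance² 48698/841 ≤ 60965/841.
Diameter = 2r = 2√(60965/841) ≈ 17.028.

17.028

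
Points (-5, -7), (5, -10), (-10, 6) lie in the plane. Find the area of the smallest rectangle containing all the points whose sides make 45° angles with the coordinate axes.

124

In coordinates u = x + y, v = x − y the rectangle is axis-aligned; the map (x,y)→(u,v) scales areas by 2.
u-values: -12, -5, -4; range = -4 − (-12) = 8.
v-values: 2, 15, -16; range = 15 − (-16) = 31.
Area = (8 × 31) / 2 = 124.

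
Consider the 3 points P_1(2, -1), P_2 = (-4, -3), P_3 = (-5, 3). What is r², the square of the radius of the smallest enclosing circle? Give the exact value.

12025/722

Side lengths²: P_1P_2² = 40, P_1P_3² = 65, P_2P_3² = 37.
Since P_1P_3² = 65 < 40 + 37 = 77, the triangle is acute, so the smallest enclosing circle is the circumcircle.
Circumcentre = (-69/38, 17/38), r² = 12025/722.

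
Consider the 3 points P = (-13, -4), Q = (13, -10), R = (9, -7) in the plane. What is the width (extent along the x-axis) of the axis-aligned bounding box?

26

max x = 13, min x = -13, so width = 26.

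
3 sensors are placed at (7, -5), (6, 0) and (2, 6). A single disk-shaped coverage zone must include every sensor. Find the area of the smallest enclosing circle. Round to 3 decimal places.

Call the three points A, B, C in the order given.
Side lengths²: AB² = 26, AC² = 146, BC² = 52.
Since AC² = 146 ≥ 52 + 26 = 78, the angle opposite AC is not acute, so the smallest enclosing circle has AC as diameter.
Centre = midpoint of AC = (4.5, 0.5), r² = 146/4 = 36.5.
Area = π·r² = π·36.5 ≈ 114.668.

114.668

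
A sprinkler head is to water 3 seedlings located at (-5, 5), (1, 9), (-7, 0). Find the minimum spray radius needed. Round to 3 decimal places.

6.021

Call the three points A, B, C in the order given.
Side lengths²: AB² = 52, AC² = 29, BC² = 145.
Since BC² = 145 ≥ 52 + 29 = 81, the angle opposite BC is not acute, so the smallest enclosing circle has BC as diameter.
Centre = midpoint of BC = (-3, 4.5), r² = 145/4 = 36.25.
r = √(36.25) ≈ 6.021.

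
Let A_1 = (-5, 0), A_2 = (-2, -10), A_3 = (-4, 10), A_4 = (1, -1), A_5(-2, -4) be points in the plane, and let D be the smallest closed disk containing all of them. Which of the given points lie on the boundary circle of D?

A_2, A_3

A smallest enclosing disk is always determined by at most three of the input points on its boundary.
The farthest pair is A_2–A_3 with squared distance 404. The circle on this segment as diameter has centre (-3, 0) and r² = 404/4 = 101.
Check A_1: distance² to centre = 4 ≤ 101, so it lies inside.
All remaining points lie in this disk, and no smaller disk contains both endpoints, so this is the minimum enclosing circle.
The points at distance exactly r from the centre are A_2, A_3 — 2 points.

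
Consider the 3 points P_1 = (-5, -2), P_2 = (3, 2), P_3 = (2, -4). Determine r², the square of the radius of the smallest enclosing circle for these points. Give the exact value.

Side lengths²: P_1P_2² = 80, P_1P_3² = 53, P_2P_3² = 37.
Since P_1P_2² = 80 < 53 + 37 = 90, the triangle is acute, so the smallest enclosing circle is the circumcircle.
Circumcentre = (-17/22, -5/11), r² = 9805/484.

9805/484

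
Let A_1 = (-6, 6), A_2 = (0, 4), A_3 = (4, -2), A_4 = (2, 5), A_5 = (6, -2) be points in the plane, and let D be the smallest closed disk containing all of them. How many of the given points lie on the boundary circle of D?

A smallest enclosing disk is always determined by at most three of the input points on its boundary.
The farthest pair is A_1–A_5 with squared distance 208. The circle on this segment as diameter has centre (0, 2) and r² = 208/4 = 52.
Check A_2: distance² to centre = 4 ≤ 52, so it lies inside.
All remaining points lie in this disk, and no smaller disk contains both endpoints, so this is the minimum enclosing circle.
The points at distance exactly r from the centre are A_1, A_5 — 2 points.

2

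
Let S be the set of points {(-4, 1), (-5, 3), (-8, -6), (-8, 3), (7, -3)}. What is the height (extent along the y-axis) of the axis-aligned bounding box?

max y = 3, min y = -6, so height = 9.

9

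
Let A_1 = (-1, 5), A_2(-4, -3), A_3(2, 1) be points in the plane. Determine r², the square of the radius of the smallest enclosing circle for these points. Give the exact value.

23725/1296

Side lengths²: A_1A_2² = 73, A_1A_3² = 25, A_2A_3² = 52.
Since A_1A_2² = 73 < 52 + 25 = 77, the triangle is acute, so the smallest enclosing circle is the circumcircle.
Circumcentre = (-41/18, 11/12), r² = 23725/1296.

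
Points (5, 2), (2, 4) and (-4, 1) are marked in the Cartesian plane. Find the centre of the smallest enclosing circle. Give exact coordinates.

(0.5, 1.5)

Call the three points A, B, C in the order given.
Side lengths²: AB² = 13, AC² = 82, BC² = 45.
Since AC² = 82 ≥ 45 + 13 = 58, the angle opposite AC is not acute, so the smallest enclosing circle has AC as diameter.
Centre = midpoint of AC = (0.5, 1.5), r² = 82/4 = 20.5.
Centre = (0.5, 1.5).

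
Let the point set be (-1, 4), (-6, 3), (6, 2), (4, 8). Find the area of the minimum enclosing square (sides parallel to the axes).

144

The bounding box has width 12 and height 6.
An axis-aligned square enclosing the set must have side ≥ max(width, height).
So the minimum side is max(12, 6) = 12.
Area = 12² = 144.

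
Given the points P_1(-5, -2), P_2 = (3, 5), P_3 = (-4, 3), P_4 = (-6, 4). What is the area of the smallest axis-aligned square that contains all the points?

81

The bounding box has width 9 and height 7.
An axis-aligned square enclosing the set must have side ≥ max(width, height).
So the minimum side is max(9, 7) = 9.
Area = 9² = 81.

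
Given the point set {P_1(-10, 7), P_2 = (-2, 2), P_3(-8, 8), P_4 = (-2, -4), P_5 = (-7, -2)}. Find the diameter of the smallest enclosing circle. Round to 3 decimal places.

The farthest pair is P_1–P_4 with squared distance 185. The circle on this segment as diameter has centre (-6, 1.5) and r² = 185/4 = 46.25.
Check P_2: distance² to centre = 16.25 ≤ 46.25, so it lies inside.
All remaining points lie in this disk, and no smaller disk contains both endpoints, so this is the minimum enclosing circle.
Diameter = 2r = 2√(46.25) ≈ 13.601.

13.601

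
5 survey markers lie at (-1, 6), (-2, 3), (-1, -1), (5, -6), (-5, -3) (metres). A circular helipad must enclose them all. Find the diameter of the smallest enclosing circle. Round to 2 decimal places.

The minimum enclosing circle of a finite set is fixed by two of the points (as a diameter) or three (as a circumcircle).
The minimum enclosing circle is determined by three boundary points: (-1, 6), (5, -6), (-5, -3).
Their circumcentre is (21/17, -13/34) with r² = 52865/1156.
The farthest remaining point (-2, 3) is at distance² 25325/1156 ≤ 52865/1156.
Diameter = 2r = 2√(52865/1156) ≈ 13.52.

13.52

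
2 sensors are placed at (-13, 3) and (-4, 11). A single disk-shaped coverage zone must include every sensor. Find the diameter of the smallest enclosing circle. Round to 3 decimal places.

12.042

The smallest circle enclosing two points has them as diameter endpoints.
Centre = midpoint = (-8.5, 7); r² = |(-13, 3)−(-4, 11)|²/4 = 145/4 = 36.25.
Diameter = 2r = 2√(36.25) ≈ 12.042.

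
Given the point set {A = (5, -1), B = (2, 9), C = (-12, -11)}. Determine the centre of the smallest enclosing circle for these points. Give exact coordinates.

(-5, -1)

Side lengths²: AB² = 109, AC² = 389, BC² = 596.
Since BC² = 596 ≥ 389 + 109 = 498, the angle opposite BC is not acute, so the smallest enclosing circle has BC as diameter.
Centre = midpoint of BC = (-5, -1), r² = 596/4 = 149.
Centre = (-5, -1).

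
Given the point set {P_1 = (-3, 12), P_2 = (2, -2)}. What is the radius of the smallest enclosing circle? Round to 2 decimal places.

7.43

The smallest circle enclosing two points has them as diameter endpoints.
Centre = midpoint = (-0.5, 5); r² = |P_1P_2|²/4 = 221/4 = 55.25.
r = √(55.25) ≈ 7.43.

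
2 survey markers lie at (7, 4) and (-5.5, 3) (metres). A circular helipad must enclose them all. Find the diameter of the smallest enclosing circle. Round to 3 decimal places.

The smallest circle enclosing two points has them as diameter endpoints.
Centre = midpoint = (0.75, 3.5); r² = |(7, 4)−(-5.5, 3)|²/4 = 157.25/4 = 39.3125.
Diameter = 2r = 2√(39.3125) ≈ 12.540.

12.540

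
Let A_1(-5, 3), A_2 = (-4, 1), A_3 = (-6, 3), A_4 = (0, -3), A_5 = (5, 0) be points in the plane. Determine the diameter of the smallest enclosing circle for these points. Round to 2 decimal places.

11.40

The minimum enclosing circle of a finite set is fixed by two of the points (as a diameter) or three (as a circumcircle).
The farthest pair is A_3–A_5 with squared distance 130. The circle on this segment as diameter has centre (-0.5, 1.5) and r² = 130/4 = 32.5.
Check A_1: distance² to centre = 22.5 ≤ 32.5, so it lies inside.
All remaining points lie in this disk, and no smaller disk contains both endpoints, so this is the minimum enclosing circle.
Diameter = 2r = 2√(32.5) ≈ 11.40.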